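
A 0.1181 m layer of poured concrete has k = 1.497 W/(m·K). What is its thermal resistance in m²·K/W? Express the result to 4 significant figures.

R = L/k = 0.1181/1.497 = 0.078891 m²·K/W

0.07889 m²·K/W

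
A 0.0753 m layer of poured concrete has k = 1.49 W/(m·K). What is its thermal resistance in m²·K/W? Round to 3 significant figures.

0.0505 m²·K/W

R = L/k = 0.0753/1.49 = 0.05054 m²·K/W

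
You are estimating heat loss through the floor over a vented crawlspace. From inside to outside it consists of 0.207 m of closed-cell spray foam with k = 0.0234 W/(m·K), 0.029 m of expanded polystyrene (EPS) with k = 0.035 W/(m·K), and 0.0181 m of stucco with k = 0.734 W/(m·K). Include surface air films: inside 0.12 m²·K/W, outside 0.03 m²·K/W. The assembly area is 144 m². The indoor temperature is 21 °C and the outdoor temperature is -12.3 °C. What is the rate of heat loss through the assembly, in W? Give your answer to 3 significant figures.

487 W

0.207/0.0234 = 8.846
0.029/0.035 = 0.8286
0.0181/0.734 = 0.02466
R_total = 0.12 + 8.846 + 0.8286 + 0.02466 + 0.03 = 9.849 m²·K/W
Q = A·ΔT/R = 144 × (21 − (-12.3)) / 9.849 = 486.9 W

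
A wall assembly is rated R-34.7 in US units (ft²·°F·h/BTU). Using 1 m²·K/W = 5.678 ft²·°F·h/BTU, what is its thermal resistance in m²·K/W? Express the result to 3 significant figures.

R_SI = 34.7/5.678 = 6.111

6.11 m²·K/W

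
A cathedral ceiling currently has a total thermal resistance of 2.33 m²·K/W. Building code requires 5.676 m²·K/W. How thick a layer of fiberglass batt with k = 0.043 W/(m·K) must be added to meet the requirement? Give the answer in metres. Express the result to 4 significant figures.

0.1439 m

ΔR = 5.676 − 2.33 = 3.346 m²·K/W
L = ΔR × k = 3.346 × 0.043 = 0.14388 m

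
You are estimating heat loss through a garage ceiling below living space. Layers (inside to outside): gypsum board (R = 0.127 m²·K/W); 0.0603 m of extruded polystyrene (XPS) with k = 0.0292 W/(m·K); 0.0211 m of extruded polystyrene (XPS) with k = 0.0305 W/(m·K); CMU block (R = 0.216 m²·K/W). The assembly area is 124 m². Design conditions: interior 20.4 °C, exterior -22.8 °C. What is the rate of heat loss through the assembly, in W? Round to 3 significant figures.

1730 W

0.0603/0.0292 = 2.065
0.0211/0.0305 = 0.6918
R_total = 0.127 + 2.065 + 0.6918 + 0.216 = 3.1 m²·K/W
Q = A·ΔT/R = 124 × (20.4 − (-22.8)) / 3.1 = 1728 W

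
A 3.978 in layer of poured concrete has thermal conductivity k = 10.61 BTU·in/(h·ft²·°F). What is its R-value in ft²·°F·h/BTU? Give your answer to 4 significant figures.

R = L/k = 3.978/10.61 = 0.37493 ft²·°F·h/BTU

0.3749 ft²·°F·h/BTU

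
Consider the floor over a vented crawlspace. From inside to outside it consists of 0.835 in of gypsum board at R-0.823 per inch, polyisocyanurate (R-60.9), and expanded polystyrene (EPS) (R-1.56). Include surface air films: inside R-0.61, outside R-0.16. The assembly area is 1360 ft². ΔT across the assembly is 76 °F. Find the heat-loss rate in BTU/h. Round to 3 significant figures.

0.835 × 0.823 = 0.6872
R_total = 0.61 + 0.6872 + 60.9 + 1.56 + 0.16 = 63.92 ft²·°F·h/BTU
Q = A·ΔT/R = 1360 × 76 / 63.92 = 1617 BTU/h

1620 BTU/h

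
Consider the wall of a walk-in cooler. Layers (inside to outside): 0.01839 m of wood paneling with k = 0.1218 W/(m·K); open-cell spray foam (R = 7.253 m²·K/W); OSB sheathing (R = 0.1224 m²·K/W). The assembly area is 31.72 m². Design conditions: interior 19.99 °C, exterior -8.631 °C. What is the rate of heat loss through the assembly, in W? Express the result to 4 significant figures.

120.6 W

0.01839/0.1218 = 0.15099
R_total = 0.15099 + 7.253 + 0.1224 = 7.5264 m²·K/W
Q = A·ΔT/R = 31.72 × (19.99 − (-8.631)) / 7.5264 = 120.62 W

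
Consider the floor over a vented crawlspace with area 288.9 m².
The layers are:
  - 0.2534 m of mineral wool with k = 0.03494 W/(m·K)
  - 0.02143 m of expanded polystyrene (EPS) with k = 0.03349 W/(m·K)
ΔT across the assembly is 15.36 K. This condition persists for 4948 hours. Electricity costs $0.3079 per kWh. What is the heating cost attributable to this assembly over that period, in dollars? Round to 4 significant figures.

856.6 dollars

0.2534/0.03494 = 7.2524
0.02143/0.03349 = 0.63989
R_total = 7.2524 + 0.63989 = 7.8923 m²·K/W
Q = 288.9 × 15.36 / 7.8923 = 562.26 W
E = 562.26 W × 4948 h / 1000 = 2782 kWh
Cost = 2782 × 0.3079 = $856.59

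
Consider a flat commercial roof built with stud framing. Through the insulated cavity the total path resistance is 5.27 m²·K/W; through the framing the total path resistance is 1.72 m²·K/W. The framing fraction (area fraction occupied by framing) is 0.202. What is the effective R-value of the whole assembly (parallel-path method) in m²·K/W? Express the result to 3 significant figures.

U_eff = 0.798/5.27 + 0.202/1.72 = 0.1514 + 0.1174 = 0.2689
R_eff = 1/U_eff = 3.719 m²·K/W

3.72 m²·K/W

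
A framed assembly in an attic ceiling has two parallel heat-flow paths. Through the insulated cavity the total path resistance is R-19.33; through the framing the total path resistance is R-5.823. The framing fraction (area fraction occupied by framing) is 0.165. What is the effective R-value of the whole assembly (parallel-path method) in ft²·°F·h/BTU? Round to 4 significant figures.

13.98 ft²·°F·h/BTU

U_eff = 0.835/19.33 + 0.165/5.823 = 0.043197 + 0.028336 = 0.071533
R_eff = 1/U_eff = 13.98 ft²·°F·h/BTU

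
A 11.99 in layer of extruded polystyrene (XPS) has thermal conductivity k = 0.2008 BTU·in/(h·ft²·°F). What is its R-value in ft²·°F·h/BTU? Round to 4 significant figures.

59.71 ft²·°F·h/BTU

R = L/k = 11.99/0.2008 = 59.711 ft²·°F·h/BTU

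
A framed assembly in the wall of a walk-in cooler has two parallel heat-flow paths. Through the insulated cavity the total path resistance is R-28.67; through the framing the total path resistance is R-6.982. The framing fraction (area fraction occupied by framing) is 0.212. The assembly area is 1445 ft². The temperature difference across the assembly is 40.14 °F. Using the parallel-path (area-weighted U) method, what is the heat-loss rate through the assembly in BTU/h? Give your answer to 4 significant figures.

U_eff = 0.788/28.67 + 0.212/6.982 = 0.027485 + 0.030364 = 0.057849
R_eff = 1/U_eff = 17.286 ft²·°F·h/BTU
Q = 1445 × 40.14 / 17.286 = 3355.4 BTU/h

3355 BTU/h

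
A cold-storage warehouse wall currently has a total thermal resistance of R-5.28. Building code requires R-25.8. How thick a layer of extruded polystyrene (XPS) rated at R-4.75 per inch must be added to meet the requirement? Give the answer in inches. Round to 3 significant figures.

ΔR = 25.8 − 5.28 = 20.52 ft²·°F·h/BTU
L = ΔR / (R/in) = 20.52/4.75 = 4.32 in

4.32 in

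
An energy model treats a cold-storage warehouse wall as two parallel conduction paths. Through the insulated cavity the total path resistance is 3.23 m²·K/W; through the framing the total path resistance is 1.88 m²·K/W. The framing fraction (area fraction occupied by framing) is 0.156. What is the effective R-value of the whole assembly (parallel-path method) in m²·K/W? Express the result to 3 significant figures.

2.90 m²·K/W

U_eff = 0.844/3.23 + 0.156/1.88 = 0.2613 + 0.08298 = 0.3443
R_eff = 1/U_eff = 2.905 m²·K/W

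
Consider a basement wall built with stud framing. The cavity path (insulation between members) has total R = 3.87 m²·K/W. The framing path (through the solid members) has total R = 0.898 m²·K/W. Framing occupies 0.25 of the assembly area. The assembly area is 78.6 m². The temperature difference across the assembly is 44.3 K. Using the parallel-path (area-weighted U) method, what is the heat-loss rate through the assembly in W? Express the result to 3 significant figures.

1640 W

U_eff = 0.75/3.87 + 0.25/0.898 = 0.1938 + 0.2784 = 0.4722
R_eff = 1/U_eff = 2.118 m²·K/W
Q = 78.6 × 44.3 / 2.118 = 1644 W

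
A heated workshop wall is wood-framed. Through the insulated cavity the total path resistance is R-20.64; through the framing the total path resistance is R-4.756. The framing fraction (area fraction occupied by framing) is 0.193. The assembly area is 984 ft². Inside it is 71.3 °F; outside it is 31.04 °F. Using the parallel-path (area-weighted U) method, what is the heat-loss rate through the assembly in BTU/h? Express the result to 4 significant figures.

U_eff = 0.807/20.64 + 0.193/4.756 = 0.039099 + 0.04058 = 0.079679
R_eff = 1/U_eff = 12.55 ft²·°F·h/BTU
Q = 984 × (71.3 − 31.04) / 12.55 = 3156.6 BTU/h

3157 BTU/h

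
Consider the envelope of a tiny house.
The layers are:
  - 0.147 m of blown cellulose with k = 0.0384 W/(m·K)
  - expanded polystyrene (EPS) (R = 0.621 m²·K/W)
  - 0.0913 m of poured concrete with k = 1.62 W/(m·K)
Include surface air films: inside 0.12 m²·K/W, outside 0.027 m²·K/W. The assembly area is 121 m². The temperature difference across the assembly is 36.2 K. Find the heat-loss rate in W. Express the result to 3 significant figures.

0.147/0.0384 = 3.828
0.0913/1.62 = 0.05636
R_total = 0.12 + 3.828 + 0.621 + 0.05636 + 0.027 = 4.652 m²·K/W
Q = A·ΔT/R = 121 × 36.2 / 4.652 = 941.5 W

941 W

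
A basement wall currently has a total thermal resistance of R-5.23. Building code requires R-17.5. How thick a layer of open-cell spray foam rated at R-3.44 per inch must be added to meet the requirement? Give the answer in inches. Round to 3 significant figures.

ΔR = 17.5 − 5.23 = 12.27 ft²·°F·h/BTU
L = ΔR / (R/in) = 12.27/3.44 = 3.567 in

3.57 in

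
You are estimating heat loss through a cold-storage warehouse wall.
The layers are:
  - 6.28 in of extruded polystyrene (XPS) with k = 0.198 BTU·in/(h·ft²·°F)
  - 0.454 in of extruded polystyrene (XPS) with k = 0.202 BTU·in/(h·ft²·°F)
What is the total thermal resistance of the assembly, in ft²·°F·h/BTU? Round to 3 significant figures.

34.0 ft²·°F·h/BTU

6.28/0.198 = 31.72
0.454/0.202 = 2.248
R_total = 31.72 + 2.248 = 33.96 ft²·°F·h/BTU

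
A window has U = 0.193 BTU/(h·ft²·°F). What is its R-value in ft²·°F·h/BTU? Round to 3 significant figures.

5.18 ft²·°F·h/BTU

R = 1/U = 1/0.193 = 5.181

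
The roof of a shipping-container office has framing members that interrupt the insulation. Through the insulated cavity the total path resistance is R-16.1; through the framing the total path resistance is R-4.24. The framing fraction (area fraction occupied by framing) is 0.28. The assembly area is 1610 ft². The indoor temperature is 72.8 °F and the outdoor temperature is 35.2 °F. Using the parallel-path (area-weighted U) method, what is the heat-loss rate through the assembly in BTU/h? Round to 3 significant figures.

6700 BTU/h

U_eff = 0.72/16.1 + 0.28/4.24 = 0.04472 + 0.06604 = 0.1108
R_eff = 1/U_eff = 9.029 ft²·°F·h/BTU
Q = 1610 × (72.8 − 35.2) / 9.029 = 6705 BTU/h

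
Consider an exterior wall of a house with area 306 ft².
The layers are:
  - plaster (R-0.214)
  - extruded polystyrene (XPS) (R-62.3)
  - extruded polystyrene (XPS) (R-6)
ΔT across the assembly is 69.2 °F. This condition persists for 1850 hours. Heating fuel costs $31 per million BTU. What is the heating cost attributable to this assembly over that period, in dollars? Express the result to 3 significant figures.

R_total = 0.214 + 62.3 + 6 = 68.51 ft²·°F·h/BTU
Q = 306 × 69.2 / 68.51 = 309.1 BTU/h
E = 309.1 × 1850 = 571800 BTU
Cost = 571800/10⁶ × 31 = $17.72

17.7 dollars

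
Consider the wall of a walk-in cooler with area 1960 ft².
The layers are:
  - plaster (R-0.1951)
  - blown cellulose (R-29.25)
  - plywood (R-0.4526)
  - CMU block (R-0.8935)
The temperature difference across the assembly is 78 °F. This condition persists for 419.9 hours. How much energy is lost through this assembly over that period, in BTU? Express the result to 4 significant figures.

R_total = 0.1951 + 29.25 + 0.4526 + 0.8935 = 30.791 ft²·°F·h/BTU
Q = 1960 × 78 / 30.791 = 4965.1 BTU/h
E = 4965.1 × 419.9 = 2084800 BTU

2085000 BTU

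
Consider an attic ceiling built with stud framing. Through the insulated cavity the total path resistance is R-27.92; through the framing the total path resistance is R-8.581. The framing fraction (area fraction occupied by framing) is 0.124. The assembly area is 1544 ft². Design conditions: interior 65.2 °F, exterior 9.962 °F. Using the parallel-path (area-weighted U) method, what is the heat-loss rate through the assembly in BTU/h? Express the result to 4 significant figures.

3908 BTU/h

U_eff = 0.876/27.92 + 0.124/8.581 = 0.031375 + 0.014451 = 0.045826
R_eff = 1/U_eff = 21.822 ft²·°F·h/BTU
Q = 1544 × (65.2 − 9.962) / 21.822 = 3908.4 BTU/h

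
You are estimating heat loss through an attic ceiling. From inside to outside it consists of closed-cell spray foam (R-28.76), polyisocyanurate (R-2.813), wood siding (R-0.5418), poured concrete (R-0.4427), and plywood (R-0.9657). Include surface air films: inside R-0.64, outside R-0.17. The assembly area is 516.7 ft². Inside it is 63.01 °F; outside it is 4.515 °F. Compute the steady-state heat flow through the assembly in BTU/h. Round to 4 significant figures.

880.3 BTU/h

R_total = 0.64 + 28.76 + 2.813 + 0.5418 + 0.4427 + 0.9657 + 0.17 = 34.333 ft²·°F·h/BTU
Q = A·ΔT/R = 516.7 × (63.01 − 4.515) / 34.333 = 880.32 BTU/h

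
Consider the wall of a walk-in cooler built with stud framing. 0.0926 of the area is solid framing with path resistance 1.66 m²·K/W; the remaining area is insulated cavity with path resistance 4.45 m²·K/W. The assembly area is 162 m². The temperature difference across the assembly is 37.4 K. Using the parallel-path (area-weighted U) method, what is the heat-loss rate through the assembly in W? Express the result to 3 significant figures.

U_eff = 0.9074/4.45 + 0.0926/1.66 = 0.2039 + 0.05578 = 0.2597
R_eff = 1/U_eff = 3.851 m²·K/W
Q = 162 × 37.4 / 3.851 = 1573 W

1570 W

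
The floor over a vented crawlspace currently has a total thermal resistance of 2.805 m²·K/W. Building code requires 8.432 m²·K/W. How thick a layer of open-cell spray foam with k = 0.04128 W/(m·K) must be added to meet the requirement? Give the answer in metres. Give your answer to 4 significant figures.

0.2323 m

ΔR = 8.432 − 2.805 = 5.627 m²·K/W
L = ΔR × k = 5.627 × 0.04128 = 0.23228 m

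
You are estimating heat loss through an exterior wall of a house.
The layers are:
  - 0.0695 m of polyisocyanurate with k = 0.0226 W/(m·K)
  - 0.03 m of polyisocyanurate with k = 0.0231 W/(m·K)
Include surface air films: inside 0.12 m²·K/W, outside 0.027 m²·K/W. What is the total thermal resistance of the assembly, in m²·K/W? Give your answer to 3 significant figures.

0.0695/0.0226 = 3.075
0.03/0.0231 = 1.299
R_total = 0.12 + 3.075 + 1.299 + 0.027 = 4.521 m²·K/W

4.52 m²·K/W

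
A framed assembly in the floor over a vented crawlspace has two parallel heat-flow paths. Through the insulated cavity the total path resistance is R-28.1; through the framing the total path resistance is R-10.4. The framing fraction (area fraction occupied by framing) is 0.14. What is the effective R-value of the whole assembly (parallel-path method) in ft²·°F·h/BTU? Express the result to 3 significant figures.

22.7 ft²·°F·h/BTU

U_eff = 0.86/28.1 + 0.14/10.4 = 0.0306 + 0.01346 = 0.04407
R_eff = 1/U_eff = 22.69 ft²·°F·h/BTU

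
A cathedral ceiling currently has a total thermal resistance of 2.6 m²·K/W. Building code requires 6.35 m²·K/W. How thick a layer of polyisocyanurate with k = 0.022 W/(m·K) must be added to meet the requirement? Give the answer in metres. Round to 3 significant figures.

ΔR = 6.35 − 2.6 = 3.75 m²·K/W
L = ΔR × k = 3.75 × 0.022 = 0.0825 m

0.0825 m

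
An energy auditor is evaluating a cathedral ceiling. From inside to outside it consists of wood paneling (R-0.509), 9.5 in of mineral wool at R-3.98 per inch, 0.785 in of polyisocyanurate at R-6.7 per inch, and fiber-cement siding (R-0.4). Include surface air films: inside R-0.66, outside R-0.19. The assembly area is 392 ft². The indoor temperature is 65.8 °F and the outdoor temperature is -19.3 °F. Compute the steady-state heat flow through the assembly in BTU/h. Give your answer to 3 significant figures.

744 BTU/h

9.5 × 3.98 = 37.81
0.785 × 6.7 = 5.26
R_total = 0.66 + 0.509 + 37.81 + 5.26 + 0.4 + 0.19 = 44.83 ft²·°F·h/BTU
Q = A·ΔT/R = 392 × (65.8 − (-19.3)) / 44.83 = 744.2 BTU/h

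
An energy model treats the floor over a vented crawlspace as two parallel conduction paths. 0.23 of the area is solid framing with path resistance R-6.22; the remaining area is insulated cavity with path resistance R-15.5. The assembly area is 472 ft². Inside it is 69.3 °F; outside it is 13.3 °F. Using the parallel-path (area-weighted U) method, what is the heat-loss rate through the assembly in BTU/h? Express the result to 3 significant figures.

U_eff = 0.77/15.5 + 0.23/6.22 = 0.04968 + 0.03698 = 0.08665
R_eff = 1/U_eff = 11.54 ft²·°F·h/BTU
Q = 472 × (69.3 − 13.3) / 11.54 = 2290 BTU/h

2290 BTU/h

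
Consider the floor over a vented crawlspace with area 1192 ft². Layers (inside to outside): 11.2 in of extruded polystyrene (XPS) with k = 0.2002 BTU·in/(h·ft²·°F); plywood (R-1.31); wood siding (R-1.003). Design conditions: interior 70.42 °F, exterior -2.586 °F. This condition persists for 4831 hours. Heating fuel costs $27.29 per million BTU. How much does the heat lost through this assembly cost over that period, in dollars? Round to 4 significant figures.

196.9 dollars

11.2/0.2002 = 55.944
R_total = 55.944 + 1.31 + 1.003 = 58.257 ft²·°F·h/BTU
Q = 1192 × (70.42 − (-2.586)) / 58.257 = 1493.8 BTU/h
E = 1493.8 × 4831 = 7216400 BTU
Cost = 7216400/10⁶ × 27.29 = $196.94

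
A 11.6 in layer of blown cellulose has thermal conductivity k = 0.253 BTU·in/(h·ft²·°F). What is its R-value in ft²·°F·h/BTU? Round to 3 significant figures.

R = L/k = 11.6/0.253 = 45.85 ft²·°F·h/BTU

45.8 ft²·°F·h/BTU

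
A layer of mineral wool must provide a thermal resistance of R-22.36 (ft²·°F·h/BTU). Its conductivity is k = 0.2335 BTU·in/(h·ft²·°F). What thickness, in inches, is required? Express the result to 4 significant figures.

5.221 in

L = R × k = 22.36 × 0.2335 = 5.2211 in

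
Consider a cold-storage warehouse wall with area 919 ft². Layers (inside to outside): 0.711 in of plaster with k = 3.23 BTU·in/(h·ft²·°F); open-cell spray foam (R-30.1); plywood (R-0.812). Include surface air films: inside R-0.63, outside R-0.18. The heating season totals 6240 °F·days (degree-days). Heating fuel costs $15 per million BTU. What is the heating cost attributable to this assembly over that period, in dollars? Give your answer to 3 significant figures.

64.6 dollars

0.711/3.23 = 0.2201
R_total = 0.63 + 0.2201 + 30.1 + 0.812 + 0.18 = 31.94 ft²·°F·h/BTU
E = A × HDD × 24 / R = 919 × 6240 × 24 / 31.94 = 4309000 BTU
Cost = 4309000/10⁶ × 15 = $64.63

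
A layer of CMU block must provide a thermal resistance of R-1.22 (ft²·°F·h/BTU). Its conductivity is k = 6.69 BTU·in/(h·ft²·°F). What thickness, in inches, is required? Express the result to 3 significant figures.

L = R × k = 1.22 × 6.69 = 8.162 in

8.16 in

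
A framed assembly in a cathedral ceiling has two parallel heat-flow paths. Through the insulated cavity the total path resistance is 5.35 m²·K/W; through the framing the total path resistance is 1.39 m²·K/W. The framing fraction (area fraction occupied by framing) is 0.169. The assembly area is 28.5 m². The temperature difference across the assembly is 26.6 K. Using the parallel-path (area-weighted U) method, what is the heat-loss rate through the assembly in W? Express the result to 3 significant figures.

210 W

U_eff = 0.831/5.35 + 0.169/1.39 = 0.1553 + 0.1216 = 0.2769
R_eff = 1/U_eff = 3.611 m²·K/W
Q = 28.5 × 26.6 / 3.611 = 209.9 W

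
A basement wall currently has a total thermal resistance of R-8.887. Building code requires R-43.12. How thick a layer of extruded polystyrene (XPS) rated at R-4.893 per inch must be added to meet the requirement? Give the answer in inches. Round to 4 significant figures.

6.996 in

ΔR = 43.12 − 8.887 = 34.233 ft²·°F·h/BTU
L = ΔR / (R/in) = 34.233/4.893 = 6.9963 in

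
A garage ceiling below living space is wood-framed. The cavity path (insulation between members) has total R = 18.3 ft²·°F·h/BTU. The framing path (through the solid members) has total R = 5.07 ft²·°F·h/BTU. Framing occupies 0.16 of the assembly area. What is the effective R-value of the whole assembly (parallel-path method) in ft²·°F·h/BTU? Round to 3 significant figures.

U_eff = 0.84/18.3 + 0.16/5.07 = 0.0459 + 0.03156 = 0.07746
R_eff = 1/U_eff = 12.91 ft²·°F·h/BTU

12.9 ft²·°F·h/BTU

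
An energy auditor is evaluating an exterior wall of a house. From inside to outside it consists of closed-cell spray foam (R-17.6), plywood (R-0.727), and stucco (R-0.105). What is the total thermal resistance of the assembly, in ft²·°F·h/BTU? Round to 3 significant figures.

R_total = 17.6 + 0.727 + 0.105 = 18.43 ft²·°F·h/BTU

18.4 ft²·°F·h/BTU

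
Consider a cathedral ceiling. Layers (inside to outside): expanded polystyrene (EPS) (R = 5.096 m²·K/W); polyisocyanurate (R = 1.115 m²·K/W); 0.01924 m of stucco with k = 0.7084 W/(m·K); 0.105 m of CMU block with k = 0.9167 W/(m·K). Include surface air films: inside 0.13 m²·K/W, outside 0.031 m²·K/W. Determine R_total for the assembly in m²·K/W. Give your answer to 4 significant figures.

0.01924/0.7084 = 0.02716
0.105/0.9167 = 0.11454
R_total = 0.13 + 5.096 + 1.115 + 0.02716 + 0.11454 + 0.031 = 6.5137 m²·K/W

6.514 m²·K/W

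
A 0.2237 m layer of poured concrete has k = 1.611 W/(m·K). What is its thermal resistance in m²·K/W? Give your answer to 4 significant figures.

R = L/k = 0.2237/1.611 = 0.13886 m²·K/W

0.1389 m²·K/W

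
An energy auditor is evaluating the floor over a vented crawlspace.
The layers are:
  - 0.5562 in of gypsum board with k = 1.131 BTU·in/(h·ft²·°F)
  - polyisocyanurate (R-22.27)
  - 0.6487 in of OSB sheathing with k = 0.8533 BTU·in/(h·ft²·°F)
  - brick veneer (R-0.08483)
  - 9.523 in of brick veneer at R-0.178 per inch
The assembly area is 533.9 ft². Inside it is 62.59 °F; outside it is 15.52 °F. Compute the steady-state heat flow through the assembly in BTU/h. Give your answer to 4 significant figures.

0.5562/1.131 = 0.49178
0.6487/0.8533 = 0.76023
9.523 × 0.178 = 1.6951
R_total = 0.49178 + 22.27 + 0.76023 + 0.08483 + 1.6951 = 25.302 ft²·°F·h/BTU
Q = A·ΔT/R = 533.9 × (62.59 − 15.52) / 25.302 = 993.23 BTU/h

993.2 BTU/h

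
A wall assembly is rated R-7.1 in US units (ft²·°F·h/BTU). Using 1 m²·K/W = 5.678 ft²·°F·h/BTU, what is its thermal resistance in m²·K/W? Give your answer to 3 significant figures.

1.25 m²·K/W

R_SI = 7.1/5.678 = 1.25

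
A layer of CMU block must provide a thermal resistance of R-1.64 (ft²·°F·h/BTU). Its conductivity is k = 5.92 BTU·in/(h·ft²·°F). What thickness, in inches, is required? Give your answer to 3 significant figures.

9.71 in

L = R × k = 1.64 × 5.92 = 9.709 in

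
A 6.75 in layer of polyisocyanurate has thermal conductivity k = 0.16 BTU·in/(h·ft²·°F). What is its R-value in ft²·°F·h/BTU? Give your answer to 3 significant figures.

R = L/k = 6.75/0.16 = 42.19 ft²·°F·h/BTU

42.2 ft²·°F·h/BTU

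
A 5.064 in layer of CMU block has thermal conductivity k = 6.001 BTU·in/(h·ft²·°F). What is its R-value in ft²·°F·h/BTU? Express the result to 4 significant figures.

0.8439 ft²·°F·h/BTU

R = L/k = 5.064/6.001 = 0.84386 ft²·°F·h/BTU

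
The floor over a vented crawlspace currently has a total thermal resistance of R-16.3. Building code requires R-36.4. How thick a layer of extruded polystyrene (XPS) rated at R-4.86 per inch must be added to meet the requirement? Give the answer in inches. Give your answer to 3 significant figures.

ΔR = 36.4 − 16.3 = 20.1 ft²·°F·h/BTU
L = ΔR / (R/in) = 20.1/4.86 = 4.136 in

4.14 in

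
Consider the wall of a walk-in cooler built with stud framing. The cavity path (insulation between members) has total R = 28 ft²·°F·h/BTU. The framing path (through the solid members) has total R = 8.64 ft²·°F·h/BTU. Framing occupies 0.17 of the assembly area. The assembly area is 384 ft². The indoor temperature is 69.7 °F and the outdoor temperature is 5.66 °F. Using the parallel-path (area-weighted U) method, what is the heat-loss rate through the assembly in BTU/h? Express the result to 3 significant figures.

U_eff = 0.83/28 + 0.17/8.64 = 0.02964 + 0.01968 = 0.04932
R_eff = 1/U_eff = 20.28 ft²·°F·h/BTU
Q = 384 × (69.7 − 5.66) / 20.28 = 1213 BTU/h

1210 BTU/h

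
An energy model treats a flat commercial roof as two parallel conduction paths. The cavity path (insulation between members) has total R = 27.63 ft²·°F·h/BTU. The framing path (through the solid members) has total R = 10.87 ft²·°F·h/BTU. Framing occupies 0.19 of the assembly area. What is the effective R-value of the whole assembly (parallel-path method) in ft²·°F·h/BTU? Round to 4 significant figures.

U_eff = 0.81/27.63 + 0.19/10.87 = 0.029316 + 0.017479 = 0.046795
R_eff = 1/U_eff = 21.37 ft²·°F·h/BTU

21.37 ft²·°F·h/BTU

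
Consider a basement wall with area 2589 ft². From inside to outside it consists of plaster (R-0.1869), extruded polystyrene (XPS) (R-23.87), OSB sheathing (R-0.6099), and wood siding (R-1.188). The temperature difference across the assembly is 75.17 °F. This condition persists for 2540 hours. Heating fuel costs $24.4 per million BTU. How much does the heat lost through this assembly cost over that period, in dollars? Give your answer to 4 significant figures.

R_total = 0.1869 + 23.87 + 0.6099 + 1.188 = 25.855 ft²·°F·h/BTU
Q = 2589 × 75.17 / 25.855 = 7527.2 BTU/h
E = 7527.2 × 2540 = 19119000 BTU
Cost = 19119000/10⁶ × 24.4 = $466.51

466.5 dollars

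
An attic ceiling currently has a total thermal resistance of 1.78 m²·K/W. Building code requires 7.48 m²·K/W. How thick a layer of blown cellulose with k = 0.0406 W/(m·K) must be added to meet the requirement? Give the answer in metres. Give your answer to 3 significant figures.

ΔR = 7.48 − 1.78 = 5.7 m²·K/W
L = ΔR × k = 5.7 × 0.0406 = 0.2314 m

0.231 m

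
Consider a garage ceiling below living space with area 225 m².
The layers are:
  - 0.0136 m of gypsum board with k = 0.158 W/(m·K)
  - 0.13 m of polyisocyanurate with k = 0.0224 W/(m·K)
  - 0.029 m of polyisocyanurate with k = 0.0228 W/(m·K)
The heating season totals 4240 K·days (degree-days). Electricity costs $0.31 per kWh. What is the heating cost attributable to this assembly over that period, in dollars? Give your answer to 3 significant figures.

0.0136/0.158 = 0.08608
0.13/0.0224 = 5.804
0.029/0.0228 = 1.272
R_total = 0.08608 + 5.804 + 1.272 = 7.162 m²·K/W
E = A × HDD × 24 / R / 1000 = 225 × 4240 × 24 / 7.162 / 1000 = 3197 kWh
Cost = 3197 × 0.31 = $991.1

991 dollars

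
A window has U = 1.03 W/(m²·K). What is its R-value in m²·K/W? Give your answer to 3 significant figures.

0.971 m²·K/W

R = 1/U = 1/1.03 = 0.9709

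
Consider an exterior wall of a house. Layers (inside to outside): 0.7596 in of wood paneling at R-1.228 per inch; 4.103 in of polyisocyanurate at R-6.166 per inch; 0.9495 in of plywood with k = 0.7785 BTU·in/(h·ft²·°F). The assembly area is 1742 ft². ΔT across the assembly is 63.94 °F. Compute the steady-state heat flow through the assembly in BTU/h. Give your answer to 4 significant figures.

4057 BTU/h

0.7596 × 1.228 = 0.93279
4.103 × 6.166 = 25.299
0.9495/0.7785 = 1.2197
R_total = 0.93279 + 25.299 + 1.2197 = 27.452 ft²·°F·h/BTU
Q = A·ΔT/R = 1742 × 63.94 / 27.452 = 4057.5 BTU/h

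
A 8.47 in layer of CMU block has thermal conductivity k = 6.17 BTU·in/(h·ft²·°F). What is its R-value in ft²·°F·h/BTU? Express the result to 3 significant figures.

1.37 ft²·°F·h/BTU

R = L/k = 8.47/6.17 = 1.373 ft²·°F·h/BTU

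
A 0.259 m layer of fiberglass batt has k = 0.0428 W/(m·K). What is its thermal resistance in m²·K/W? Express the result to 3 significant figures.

6.05 m²·K/W

R = L/k = 0.259/0.0428 = 6.051 m²·K/W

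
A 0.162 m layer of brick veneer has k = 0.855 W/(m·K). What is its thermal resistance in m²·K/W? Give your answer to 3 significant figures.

R = L/k = 0.162/0.855 = 0.1895 m²·K/W

0.189 m²·K/W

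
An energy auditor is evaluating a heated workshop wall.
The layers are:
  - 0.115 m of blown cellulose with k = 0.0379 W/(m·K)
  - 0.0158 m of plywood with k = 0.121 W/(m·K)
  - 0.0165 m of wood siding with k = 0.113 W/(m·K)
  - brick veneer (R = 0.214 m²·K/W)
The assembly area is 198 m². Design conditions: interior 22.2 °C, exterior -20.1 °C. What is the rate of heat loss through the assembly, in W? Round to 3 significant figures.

0.115/0.0379 = 3.034
0.0158/0.121 = 0.1306
0.0165/0.113 = 0.146
R_total = 3.034 + 0.1306 + 0.146 + 0.214 = 3.525 m²·K/W
Q = A·ΔT/R = 198 × (22.2 − (-20.1)) / 3.525 = 2376 W

2380 W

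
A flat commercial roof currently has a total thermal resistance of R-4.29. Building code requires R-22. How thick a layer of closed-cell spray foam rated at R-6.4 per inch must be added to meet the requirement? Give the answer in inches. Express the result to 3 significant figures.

ΔR = 22 − 4.29 = 17.71 ft²·°F·h/BTU
L = ΔR / (R/in) = 17.71/6.4 = 2.767 in

2.77 in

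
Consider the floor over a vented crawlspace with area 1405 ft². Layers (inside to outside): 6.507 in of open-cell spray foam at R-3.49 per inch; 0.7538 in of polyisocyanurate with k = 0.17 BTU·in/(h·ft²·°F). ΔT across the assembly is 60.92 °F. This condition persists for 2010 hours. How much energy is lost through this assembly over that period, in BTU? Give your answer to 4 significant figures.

6.507 × 3.49 = 22.709
0.7538/0.17 = 4.4341
R_total = 22.709 + 4.4341 = 27.144 ft²·°F·h/BTU
Q = 1405 × 60.92 / 27.144 = 3153.3 BTU/h
E = 3153.3 × 2010 = 6338200 BTU

6338000 BTU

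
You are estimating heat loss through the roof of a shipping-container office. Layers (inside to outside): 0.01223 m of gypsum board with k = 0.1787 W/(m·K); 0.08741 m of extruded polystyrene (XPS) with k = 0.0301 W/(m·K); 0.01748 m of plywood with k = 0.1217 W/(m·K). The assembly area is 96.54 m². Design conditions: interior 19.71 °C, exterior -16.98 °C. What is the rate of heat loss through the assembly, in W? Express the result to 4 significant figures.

1137 W

0.01223/0.1787 = 0.068439
0.08741/0.0301 = 2.904
0.01748/0.1217 = 0.14363
R_total = 0.068439 + 2.904 + 0.14363 = 3.1161 m²·K/W
Q = A·ΔT/R = 96.54 × (19.71 − (-16.98)) / 3.1161 = 1136.7 W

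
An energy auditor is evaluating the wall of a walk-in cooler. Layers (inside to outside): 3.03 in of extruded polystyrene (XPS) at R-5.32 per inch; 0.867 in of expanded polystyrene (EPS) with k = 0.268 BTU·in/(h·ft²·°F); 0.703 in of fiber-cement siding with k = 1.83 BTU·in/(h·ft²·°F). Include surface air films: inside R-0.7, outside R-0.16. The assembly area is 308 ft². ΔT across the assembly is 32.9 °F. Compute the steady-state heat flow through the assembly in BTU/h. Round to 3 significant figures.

492 BTU/h

3.03 × 5.32 = 16.12
0.867/0.268 = 3.235
0.703/1.83 = 0.3842
R_total = 0.7 + 16.12 + 3.235 + 0.3842 + 0.16 = 20.6 ft²·°F·h/BTU
Q = A·ΔT/R = 308 × 32.9 / 20.6 = 491.9 BTU/h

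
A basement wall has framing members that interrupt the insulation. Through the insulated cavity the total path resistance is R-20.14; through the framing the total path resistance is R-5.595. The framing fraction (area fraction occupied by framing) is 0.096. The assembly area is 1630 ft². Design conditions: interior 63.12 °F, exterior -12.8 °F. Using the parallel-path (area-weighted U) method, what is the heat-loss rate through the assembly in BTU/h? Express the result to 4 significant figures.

U_eff = 0.904/20.14 + 0.096/5.595 = 0.044886 + 0.017158 = 0.062044
R_eff = 1/U_eff = 16.118 ft²·°F·h/BTU
Q = 1630 × (63.12 − (-12.8)) / 16.118 = 7677.9 BTU/h

7678 BTU/h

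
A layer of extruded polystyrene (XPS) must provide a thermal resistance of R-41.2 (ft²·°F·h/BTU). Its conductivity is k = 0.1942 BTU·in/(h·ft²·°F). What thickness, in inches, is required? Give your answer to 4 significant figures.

8.001 in

L = R × k = 41.2 × 0.1942 = 8.001 in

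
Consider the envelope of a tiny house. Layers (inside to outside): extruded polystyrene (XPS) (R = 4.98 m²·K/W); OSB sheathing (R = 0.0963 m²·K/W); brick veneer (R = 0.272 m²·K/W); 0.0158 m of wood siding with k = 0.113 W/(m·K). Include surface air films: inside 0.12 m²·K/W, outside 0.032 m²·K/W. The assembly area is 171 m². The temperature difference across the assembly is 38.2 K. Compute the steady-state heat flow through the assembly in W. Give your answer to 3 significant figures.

0.0158/0.113 = 0.1398
R_total = 0.12 + 4.98 + 0.0963 + 0.272 + 0.1398 + 0.032 = 5.64 m²·K/W
Q = A·ΔT/R = 171 × 38.2 / 5.64 = 1158 W

1160 W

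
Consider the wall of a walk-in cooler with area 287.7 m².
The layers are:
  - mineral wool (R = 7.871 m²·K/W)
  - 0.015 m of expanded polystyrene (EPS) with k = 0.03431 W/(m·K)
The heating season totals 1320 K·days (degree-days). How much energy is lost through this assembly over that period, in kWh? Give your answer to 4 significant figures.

1097 kWh

0.015/0.03431 = 0.43719
R_total = 7.871 + 0.43719 = 8.3082 m²·K/W
E = A × HDD × 24 / R / 1000 = 287.7 × 1320 × 24 / 8.3082 / 1000 = 1097 kWh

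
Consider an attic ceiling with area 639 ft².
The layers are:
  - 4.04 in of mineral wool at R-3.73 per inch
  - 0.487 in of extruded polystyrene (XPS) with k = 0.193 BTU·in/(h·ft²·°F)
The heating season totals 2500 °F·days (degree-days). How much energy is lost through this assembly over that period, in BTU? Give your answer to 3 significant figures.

4.04 × 3.73 = 15.07
0.487/0.193 = 2.523
R_total = 15.07 + 2.523 = 17.59 ft²·°F·h/BTU
E = A × HDD × 24 / R = 639 × 2500 × 24 / 17.59 = 2179000 BTU

2180000 BTU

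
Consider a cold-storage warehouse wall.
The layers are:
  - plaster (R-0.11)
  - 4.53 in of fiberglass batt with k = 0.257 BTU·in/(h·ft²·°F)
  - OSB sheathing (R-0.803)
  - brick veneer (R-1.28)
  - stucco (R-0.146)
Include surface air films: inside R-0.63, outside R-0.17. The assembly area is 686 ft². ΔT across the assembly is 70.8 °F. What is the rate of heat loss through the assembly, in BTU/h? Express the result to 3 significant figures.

4.53/0.257 = 17.63
R_total = 0.63 + 0.11 + 17.63 + 0.803 + 1.28 + 0.146 + 0.17 = 20.77 ft²·°F·h/BTU
Q = A·ΔT/R = 686 × 70.8 / 20.77 = 2339 BTU/h

2340 BTU/h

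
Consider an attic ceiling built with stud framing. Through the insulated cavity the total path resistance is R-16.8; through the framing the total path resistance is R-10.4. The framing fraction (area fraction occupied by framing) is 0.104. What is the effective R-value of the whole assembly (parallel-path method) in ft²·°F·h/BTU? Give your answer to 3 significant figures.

U_eff = 0.896/16.8 + 0.104/10.4 = 0.05333 + 0.01 = 0.06333
R_eff = 1/U_eff = 15.79 ft²·°F·h/BTU

15.8 ft²·°F·h/BTU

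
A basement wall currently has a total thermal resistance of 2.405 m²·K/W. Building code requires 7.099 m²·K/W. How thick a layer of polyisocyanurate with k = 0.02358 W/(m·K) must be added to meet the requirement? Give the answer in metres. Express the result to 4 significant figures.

0.1107 m

ΔR = 7.099 − 2.405 = 4.694 m²·K/W
L = ΔR × k = 4.694 × 0.02358 = 0.11068 m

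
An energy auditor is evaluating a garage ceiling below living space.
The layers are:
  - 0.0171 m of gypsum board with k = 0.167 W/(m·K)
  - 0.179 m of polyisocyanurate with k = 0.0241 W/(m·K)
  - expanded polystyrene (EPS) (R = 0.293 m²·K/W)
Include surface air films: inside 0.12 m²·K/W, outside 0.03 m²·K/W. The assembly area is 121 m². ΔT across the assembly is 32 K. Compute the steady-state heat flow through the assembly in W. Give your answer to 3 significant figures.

486 W

0.0171/0.167 = 0.1024
0.179/0.0241 = 7.427
R_total = 0.12 + 0.1024 + 7.427 + 0.293 + 0.03 = 7.973 m²·K/W
Q = A·ΔT/R = 121 × 32 / 7.973 = 485.7 W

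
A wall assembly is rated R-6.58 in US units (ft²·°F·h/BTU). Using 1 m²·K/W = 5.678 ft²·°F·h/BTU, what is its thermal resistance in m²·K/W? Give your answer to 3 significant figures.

1.16 m²·K/W

R_SI = 6.58/5.678 = 1.159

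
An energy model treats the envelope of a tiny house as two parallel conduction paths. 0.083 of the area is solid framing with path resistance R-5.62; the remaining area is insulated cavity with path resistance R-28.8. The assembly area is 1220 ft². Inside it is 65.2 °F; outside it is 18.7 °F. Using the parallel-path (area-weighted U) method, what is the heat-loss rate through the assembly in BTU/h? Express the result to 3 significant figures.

U_eff = 0.917/28.8 + 0.083/5.62 = 0.03184 + 0.01477 = 0.04661
R_eff = 1/U_eff = 21.46 ft²·°F·h/BTU
Q = 1220 × (65.2 − 18.7) / 21.46 = 2644 BTU/h

2640 BTU/h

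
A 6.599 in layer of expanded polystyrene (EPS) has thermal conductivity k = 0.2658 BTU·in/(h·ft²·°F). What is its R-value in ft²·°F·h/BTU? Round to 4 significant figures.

R = L/k = 6.599/0.2658 = 24.827 ft²·°F·h/BTU

24.83 ft²·°F·h/BTU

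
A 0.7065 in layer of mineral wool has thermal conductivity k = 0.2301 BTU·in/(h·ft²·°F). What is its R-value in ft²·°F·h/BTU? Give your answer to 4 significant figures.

3.070 ft²·°F·h/BTU

R = L/k = 0.7065/0.2301 = 3.0704 ft²·°F·h/BTU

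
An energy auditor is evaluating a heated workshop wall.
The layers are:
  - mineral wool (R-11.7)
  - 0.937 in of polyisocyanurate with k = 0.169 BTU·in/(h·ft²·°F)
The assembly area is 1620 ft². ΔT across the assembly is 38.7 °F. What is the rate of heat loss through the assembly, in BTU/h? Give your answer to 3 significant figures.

3640 BTU/h

0.937/0.169 = 5.544
R_total = 11.7 + 5.544 = 17.24 ft²·°F·h/BTU
Q = A·ΔT/R = 1620 × 38.7 / 17.24 = 3636 BTU/h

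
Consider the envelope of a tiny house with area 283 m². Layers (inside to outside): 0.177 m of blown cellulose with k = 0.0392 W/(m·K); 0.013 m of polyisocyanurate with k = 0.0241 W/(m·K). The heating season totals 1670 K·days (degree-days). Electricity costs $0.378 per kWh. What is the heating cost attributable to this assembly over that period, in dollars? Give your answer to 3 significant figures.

848 dollars

0.177/0.0392 = 4.515
0.013/0.0241 = 0.5394
R_total = 4.515 + 0.5394 = 5.055 m²·K/W
E = A × HDD × 24 / R / 1000 = 283 × 1670 × 24 / 5.055 / 1000 = 2244 kWh
Cost = 2244 × 0.378 = $848.2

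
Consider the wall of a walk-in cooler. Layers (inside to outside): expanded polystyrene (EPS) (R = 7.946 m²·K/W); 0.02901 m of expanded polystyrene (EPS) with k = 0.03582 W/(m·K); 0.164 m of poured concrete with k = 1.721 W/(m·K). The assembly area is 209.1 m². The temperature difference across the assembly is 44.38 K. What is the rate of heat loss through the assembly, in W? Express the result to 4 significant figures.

1048 W

0.02901/0.03582 = 0.80988
0.164/1.721 = 0.095293
R_total = 7.946 + 0.80988 + 0.095293 = 8.8512 m²·K/W
Q = A·ΔT/R = 209.1 × 44.38 / 8.8512 = 1048.4 W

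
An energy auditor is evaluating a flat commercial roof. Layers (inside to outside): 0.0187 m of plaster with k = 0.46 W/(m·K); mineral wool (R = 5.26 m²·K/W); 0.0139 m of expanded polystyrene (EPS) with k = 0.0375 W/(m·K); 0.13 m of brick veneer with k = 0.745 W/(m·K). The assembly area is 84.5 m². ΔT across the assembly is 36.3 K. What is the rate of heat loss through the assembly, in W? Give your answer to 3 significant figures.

525 W

0.0187/0.46 = 0.04065
0.0139/0.0375 = 0.3707
0.13/0.745 = 0.1745
R_total = 0.04065 + 5.26 + 0.3707 + 0.1745 = 5.846 m²·K/W
Q = A·ΔT/R = 84.5 × 36.3 / 5.846 = 524.7 W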